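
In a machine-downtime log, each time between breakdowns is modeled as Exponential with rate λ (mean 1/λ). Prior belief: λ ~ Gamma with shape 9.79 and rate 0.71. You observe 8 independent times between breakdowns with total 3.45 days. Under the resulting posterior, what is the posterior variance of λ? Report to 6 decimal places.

With a Gamma(shape α, rate β) prior on the exponential rate λ, the posterior after n observations with total T = Σxᵢ is Gamma(α+n, β+T).
Posterior: Gamma(9.79+8, 0.71+3.45) = Gamma(17.79, 4.16).
Var = α/β² = 1.027991.

1.027991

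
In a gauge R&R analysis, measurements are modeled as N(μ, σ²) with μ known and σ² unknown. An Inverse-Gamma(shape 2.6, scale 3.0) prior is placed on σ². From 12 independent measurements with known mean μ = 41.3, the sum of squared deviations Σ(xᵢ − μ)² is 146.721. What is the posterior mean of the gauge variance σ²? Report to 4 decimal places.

With known mean μ and an Inverse-Gamma(α, β) prior on σ², the Normal likelihood is conjugate: posterior is Inv-Gamma(α + n/2, β + Σ(xᵢ−μ)²/2).
Posterior: Inv-Gamma(2.6 + 12/2, 3.0 + 146.721/2) = Inv-Gamma(8.60, 76.3605).
E[σ²|data] = β/(α−1) = 76.3605/7.60 = 10.0474.

10.0474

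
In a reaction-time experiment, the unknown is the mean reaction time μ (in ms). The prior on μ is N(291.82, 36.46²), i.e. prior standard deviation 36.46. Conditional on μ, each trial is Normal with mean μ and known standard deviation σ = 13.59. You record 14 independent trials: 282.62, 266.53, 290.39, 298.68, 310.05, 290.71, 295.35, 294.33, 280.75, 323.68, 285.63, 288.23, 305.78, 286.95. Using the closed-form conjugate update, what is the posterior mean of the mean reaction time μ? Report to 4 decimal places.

For Normal data with known variance σ², a Normal(μ₀, σ₀²) prior on μ is conjugate. Posterior precision = 1/σ₀² + n/σ²; posterior mean is the precision-weighted average of μ₀ and x̄.
Σxᵢ = 282.62 + 266.53 + 290.39 + 298.68 + 310.05 + 290.71 + 295.35 + 294.33 + 280.75 + 323.68 + 285.63 + 288.23 + 305.78 + 286.95 = 4099.68, so n·x̄ = 4099.68.
σ₀² = 36.46² = 1329.3316, σ² = 13.59² = 184.6881; σ² + n·σ₀² = 184.6881 + 14·1329.3316 = 18795.3305.
Posterior mean = (μ₀/σ₀² + n·x̄/σ²)/(1/σ₀² + n/σ²) = (σ²·μ₀ + σ₀²·n·x̄)/(σ² + n·σ₀²) = (184.6881·291.82 + 1329.3316·4099.68)/18795.3305 = 5503729.85523/18795.3305 = 292.8243.

292.8243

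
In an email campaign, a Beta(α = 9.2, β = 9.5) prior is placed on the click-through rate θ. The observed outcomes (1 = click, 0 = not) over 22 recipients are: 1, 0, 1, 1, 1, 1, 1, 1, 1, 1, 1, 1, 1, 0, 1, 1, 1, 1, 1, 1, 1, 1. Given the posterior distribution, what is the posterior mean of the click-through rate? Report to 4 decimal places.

0.7174

The Beta prior is conjugate to a Binomial/Bernoulli likelihood; the update adds successes to α and failures to β.
Posterior: Beta(α+k, β+n−k) = Beta(9.2+20, 9.5+2) = Beta(29.2, 11.5).
Posterior mean = α/(α+β) = 29.2/40.7 = 0.7174.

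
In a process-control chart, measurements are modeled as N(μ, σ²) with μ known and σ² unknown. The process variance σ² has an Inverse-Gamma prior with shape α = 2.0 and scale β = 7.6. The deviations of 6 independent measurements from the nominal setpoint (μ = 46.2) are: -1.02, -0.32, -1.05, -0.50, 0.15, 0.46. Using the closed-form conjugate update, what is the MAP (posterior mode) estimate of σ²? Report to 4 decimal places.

1.4941

With known mean μ and an Inverse-Gamma(α, β) prior on σ², the Normal likelihood is conjugate: posterior is Inv-Gamma(α + n/2, β + Σ(xᵢ−μ)²/2).
Σ(xᵢ−μ)² = (-1.02)² + (-0.32)² + (-1.05)² + (-0.50)² + (0.15)² + (0.46)² = 2.7294.
Posterior: Inv-Gamma(2.0 + 6/2, 7.6 + 2.7294/2) = Inv-Gamma(5.00, 8.96470).
Mode = β/(α+1) = 8.96470/6.00 = 1.4941.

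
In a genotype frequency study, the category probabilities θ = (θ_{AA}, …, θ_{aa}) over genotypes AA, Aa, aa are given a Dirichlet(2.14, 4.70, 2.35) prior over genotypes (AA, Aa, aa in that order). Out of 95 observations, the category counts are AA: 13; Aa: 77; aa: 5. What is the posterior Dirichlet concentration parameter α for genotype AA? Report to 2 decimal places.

15.14

The Dirichlet prior is conjugate to the Multinomial likelihood: each posterior αⱼ = prior αⱼ + observed count nⱼ.
Posterior concentration: (15.14, 81.70, 7.35), total = 104.19.
α_{AA} = 2.14 + 13 = 15.14.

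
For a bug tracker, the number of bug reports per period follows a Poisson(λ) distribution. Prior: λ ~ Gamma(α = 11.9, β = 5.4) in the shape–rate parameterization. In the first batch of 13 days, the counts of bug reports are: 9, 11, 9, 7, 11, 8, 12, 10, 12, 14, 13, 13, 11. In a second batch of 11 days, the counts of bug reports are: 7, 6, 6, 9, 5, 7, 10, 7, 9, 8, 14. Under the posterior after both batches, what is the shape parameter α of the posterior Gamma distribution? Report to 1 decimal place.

239.9

With a Gamma(shape α, rate β) prior, the Poisson likelihood is conjugate: the posterior is Gamma(α + ΣXᵢ, β + n).
Batch 1: sum of counts S = 140 over n = 13 days.
After batch 1: Gamma(α+S, β+n) = Gamma(11.9+140, 5.4+13) = Gamma(151.9, 18.4).
Batch 2: sum of counts S = 88 over n = 11 days.
After batch 2: Gamma(α+S, β+n) = Gamma(151.9+88, 18.4+11) = Gamma(239.9, 29.4).
Posterior α = 239.9.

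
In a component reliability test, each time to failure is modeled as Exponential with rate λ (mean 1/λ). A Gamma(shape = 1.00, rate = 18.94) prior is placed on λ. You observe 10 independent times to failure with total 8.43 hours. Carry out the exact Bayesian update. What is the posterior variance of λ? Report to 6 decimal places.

With a Gamma(shape α, rate β) prior on the exponential rate λ, the posterior after n observations with total T = Σxᵢ is Gamma(α+n, β+T).
Posterior: Gamma(1.00+10, 18.94+8.43) = Gamma(11.00, 27.37).
Var = α/β² = 0.014684.

0.014684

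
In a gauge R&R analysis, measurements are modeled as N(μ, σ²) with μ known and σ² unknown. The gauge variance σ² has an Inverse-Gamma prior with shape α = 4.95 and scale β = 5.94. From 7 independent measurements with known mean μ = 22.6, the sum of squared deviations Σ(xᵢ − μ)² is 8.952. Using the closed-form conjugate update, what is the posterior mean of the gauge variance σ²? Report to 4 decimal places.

With known mean μ and an Inverse-Gamma(α, β) prior on σ², the Normal likelihood is conjugate: posterior is Inv-Gamma(α + n/2, β + Σ(xᵢ−μ)²/2).
Posterior: Inv-Gamma(4.95 + 7/2, 5.94 + 8.952/2) = Inv-Gamma(8.45, 10.4160).
E[σ²|data] = β/(α−1) = 10.4160/7.45 = 1.3981.

1.3981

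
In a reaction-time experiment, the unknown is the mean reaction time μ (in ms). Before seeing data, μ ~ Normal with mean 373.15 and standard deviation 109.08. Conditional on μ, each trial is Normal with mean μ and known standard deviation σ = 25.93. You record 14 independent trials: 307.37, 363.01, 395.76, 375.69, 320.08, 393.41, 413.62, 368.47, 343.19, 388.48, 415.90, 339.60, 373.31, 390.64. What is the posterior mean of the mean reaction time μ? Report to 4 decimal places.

370.6195

For Normal data with known variance σ², a Normal(μ₀, σ₀²) prior on μ is conjugate. Posterior precision = 1/σ₀² + n/σ²; posterior mean is the precision-weighted average of μ₀ and x̄.
Σxᵢ = 307.37 + 363.01 + 395.76 + 375.69 + 320.08 + 393.41 + 413.62 + 368.47 + 343.19 + 388.48 + 415.90 + 339.60 + 373.31 + 390.64 = 5188.53, so n·x̄ = 5188.53.
σ₀² = 109.08² = 11898.4464, σ² = 25.93² = 672.3649; σ² + n·σ₀² = 672.3649 + 14·11898.4464 = 167250.6145.
Posterior mean = (μ₀/σ₀² + n·x̄/σ²)/(1/σ₀² + n/σ²) = (σ²·μ₀ + σ₀²·n·x̄)/(σ² + n·σ₀²) = (672.3649·373.15 + 11898.4464·5188.53)/167250.6145 = 61986339.062227/167250.6145 = 370.6195.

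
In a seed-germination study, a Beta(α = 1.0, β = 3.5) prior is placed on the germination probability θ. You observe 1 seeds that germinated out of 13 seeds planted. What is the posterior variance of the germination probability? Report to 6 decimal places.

The Beta prior is conjugate to a Binomial/Bernoulli likelihood; the update adds successes to α and failures to β.
Posterior: Beta(α+k, β+n−k) = Beta(1.0+1, 3.5+12) = Beta(2.0, 15.5).
Var = αβ/((α+β)²(α+β+1)) = 2.0·15.5/(17.5²·18.5) = 0.005472.

0.005472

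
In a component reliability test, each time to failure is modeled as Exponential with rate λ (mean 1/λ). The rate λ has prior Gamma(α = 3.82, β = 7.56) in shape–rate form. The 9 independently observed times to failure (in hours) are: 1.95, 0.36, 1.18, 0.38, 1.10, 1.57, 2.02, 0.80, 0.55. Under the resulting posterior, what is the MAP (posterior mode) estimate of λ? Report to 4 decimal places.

0.6766

With a Gamma(shape α, rate β) prior on the exponential rate λ, the posterior after n observations with total T = Σxᵢ is Gamma(α+n, β+T).
Sum of observations T = 9.91 hours; n = 9.
Posterior: Gamma(3.82+9, 7.56+9.91) = Gamma(12.82, 17.47).
Mode = (α−1)/β = 0.6766.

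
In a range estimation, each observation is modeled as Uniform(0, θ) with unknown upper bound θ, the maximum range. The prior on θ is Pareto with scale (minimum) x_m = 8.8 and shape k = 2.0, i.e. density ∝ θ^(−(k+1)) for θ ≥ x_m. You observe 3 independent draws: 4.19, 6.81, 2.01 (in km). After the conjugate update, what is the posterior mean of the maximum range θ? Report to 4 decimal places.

11.0000

A Pareto(scale x_m, shape k) prior on the upper bound θ of Uniform(0, θ) is conjugate: posterior is Pareto(max(x_m, max xᵢ), k + n).
Sample maximum = 6.81; prior scale x_m = 8.8 → posterior scale = max = 8.80.
Posterior shape = 2.0 + 3 = 5.0.
E[θ|data] = k·x_m/(k−1) = 5.0·8.80/4.0 = 11.0000.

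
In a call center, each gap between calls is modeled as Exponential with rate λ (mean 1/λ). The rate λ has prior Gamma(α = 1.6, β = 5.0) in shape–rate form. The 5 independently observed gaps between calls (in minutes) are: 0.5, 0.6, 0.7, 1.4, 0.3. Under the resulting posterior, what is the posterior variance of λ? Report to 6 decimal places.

0.091349

With a Gamma(shape α, rate β) prior on the exponential rate λ, the posterior after n observations with total T = Σxᵢ is Gamma(α+n, β+T).
Sum of observations T = 3.5 minutes; n = 5.
Posterior: Gamma(1.6+5, 5.0+3.5) = Gamma(6.6, 8.5).
Var = α/β² = 0.091349.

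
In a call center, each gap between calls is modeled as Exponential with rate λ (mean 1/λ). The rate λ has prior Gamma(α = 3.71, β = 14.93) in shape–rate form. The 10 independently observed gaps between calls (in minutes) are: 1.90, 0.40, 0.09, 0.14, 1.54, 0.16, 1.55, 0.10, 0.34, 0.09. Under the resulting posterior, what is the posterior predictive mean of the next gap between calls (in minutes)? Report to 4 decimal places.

1.6711

With a Gamma(shape α, rate β) prior on the exponential rate λ, the posterior after n observations with total T = Σxᵢ is Gamma(α+n, β+T).
Sum of observations T = 6.31 minutes; n = 10.
Posterior: Gamma(3.71+10, 14.93+6.31) = Gamma(13.71, 21.24).
The predictive distribution for the next observation is Lomax; its mean is β/(α−1) = 21.24/12.71 = 1.6711.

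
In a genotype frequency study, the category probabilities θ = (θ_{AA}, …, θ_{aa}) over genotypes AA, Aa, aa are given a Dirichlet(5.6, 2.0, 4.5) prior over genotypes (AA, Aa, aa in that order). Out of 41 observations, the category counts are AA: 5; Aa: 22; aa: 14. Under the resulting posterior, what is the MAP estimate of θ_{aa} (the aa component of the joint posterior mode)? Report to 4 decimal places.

0.3493

The Dirichlet prior is conjugate to the Multinomial likelihood: each posterior αⱼ = prior αⱼ + observed count nⱼ.
Posterior concentration: (10.6, 24.0, 18.5), total = 53.1.
Joint mode component: (α_{aa}−1)/(Σα−K) = 17.5/50.1 = 0.3493.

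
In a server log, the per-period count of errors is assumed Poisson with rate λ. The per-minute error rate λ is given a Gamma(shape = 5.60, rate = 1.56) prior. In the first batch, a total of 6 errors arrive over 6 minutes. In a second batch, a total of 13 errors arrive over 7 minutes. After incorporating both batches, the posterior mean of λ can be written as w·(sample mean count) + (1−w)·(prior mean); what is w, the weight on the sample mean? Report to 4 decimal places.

0.8929

With a Gamma(shape α, rate β) prior, the Poisson likelihood is conjugate: the posterior is Gamma(α + ΣXᵢ, β + n).
Total number of minutes: n = 6 + 7 = 13.
Posterior mean = (α₀+S)/(β₀+n) = [n/(β₀+n)]·(S/n) + [β₀/(β₀+n)]·(α₀/β₀), so only n and β₀ enter the weight.
Weight on data w = n/(β₀+n) = 13/(1.56+13) = 13/14.56 = 0.8929.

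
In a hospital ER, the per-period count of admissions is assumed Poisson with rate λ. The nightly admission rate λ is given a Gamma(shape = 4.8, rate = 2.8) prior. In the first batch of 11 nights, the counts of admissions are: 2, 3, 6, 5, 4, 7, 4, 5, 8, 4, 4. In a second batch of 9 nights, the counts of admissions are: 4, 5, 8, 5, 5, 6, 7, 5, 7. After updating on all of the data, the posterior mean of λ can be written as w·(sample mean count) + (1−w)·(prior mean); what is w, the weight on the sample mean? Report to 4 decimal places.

0.8772

With a Gamma(shape α, rate β) prior, the Poisson likelihood is conjugate: the posterior is Gamma(α + ΣXᵢ, β + n).
Total number of nights: n = 11 + 9 = 20.
Posterior mean = (α₀+S)/(β₀+n) = [n/(β₀+n)]·(S/n) + [β₀/(β₀+n)]·(α₀/β₀), so only n and β₀ enter the weight.
Weight on data w = n/(β₀+n) = 20/(2.8+20) = 20/22.8 = 0.8772.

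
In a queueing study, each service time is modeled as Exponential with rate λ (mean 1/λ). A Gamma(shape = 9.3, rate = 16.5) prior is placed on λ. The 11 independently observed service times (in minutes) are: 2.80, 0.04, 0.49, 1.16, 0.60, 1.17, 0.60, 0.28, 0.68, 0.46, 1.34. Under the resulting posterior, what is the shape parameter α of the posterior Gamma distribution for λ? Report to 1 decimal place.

With a Gamma(shape α, rate β) prior on the exponential rate λ, the posterior after n observations with total T = Σxᵢ is Gamma(α+n, β+T).
Sum of observations T = 9.62 minutes; n = 11.
Posterior: Gamma(9.3+11, 16.5+9.62) = Gamma(20.3, 26.12).
Posterior α = 20.3.

20.3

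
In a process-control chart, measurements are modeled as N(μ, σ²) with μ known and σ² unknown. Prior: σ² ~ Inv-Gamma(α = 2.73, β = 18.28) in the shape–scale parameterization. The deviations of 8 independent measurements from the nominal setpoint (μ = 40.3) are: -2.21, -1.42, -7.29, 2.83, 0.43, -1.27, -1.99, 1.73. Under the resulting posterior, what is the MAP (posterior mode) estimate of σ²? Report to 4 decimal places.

With known mean μ and an Inverse-Gamma(α, β) prior on σ², the Normal likelihood is conjugate: posterior is Inv-Gamma(α + n/2, β + Σ(xᵢ−μ)²/2).
Σ(xᵢ−μ)² = (-2.21)² + (-1.42)² + (-7.29)² + (2.83)² + (0.43)² + (-1.27)² + (-1.99)² + (1.73)² = 76.8043.
Posterior: Inv-Gamma(2.73 + 8/2, 18.28 + 76.8043/2) = Inv-Gamma(6.73, 56.68215).
Mode = β/(α+1) = 56.68215/7.73 = 7.3327.

7.3327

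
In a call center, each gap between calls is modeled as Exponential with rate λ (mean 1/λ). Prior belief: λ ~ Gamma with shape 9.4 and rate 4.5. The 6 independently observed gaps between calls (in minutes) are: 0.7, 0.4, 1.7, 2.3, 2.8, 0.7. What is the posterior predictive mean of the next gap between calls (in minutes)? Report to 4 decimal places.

With a Gamma(shape α, rate β) prior on the exponential rate λ, the posterior after n observations with total T = Σxᵢ is Gamma(α+n, β+T).
Sum of observations T = 8.6 minutes; n = 6.
Posterior: Gamma(9.4+6, 4.5+8.6) = Gamma(15.4, 13.1).
The predictive distribution for the next observation is Lomax; its mean is β/(α−1) = 13.1/14.4 = 0.9097.

0.9097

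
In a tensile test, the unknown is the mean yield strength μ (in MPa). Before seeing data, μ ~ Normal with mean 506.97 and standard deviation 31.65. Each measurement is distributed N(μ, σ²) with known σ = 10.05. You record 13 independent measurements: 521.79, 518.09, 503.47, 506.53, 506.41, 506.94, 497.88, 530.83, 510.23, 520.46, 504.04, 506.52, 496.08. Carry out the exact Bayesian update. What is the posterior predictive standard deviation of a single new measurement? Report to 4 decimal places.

10.4265

For Normal data with known variance σ², a Normal(μ₀, σ₀²) prior on μ is conjugate. Posterior precision = 1/σ₀² + n/σ²; posterior mean is the precision-weighted average of μ₀ and x̄.
σ₀² = 31.65² = 1001.7225, σ² = 10.05² = 101.0025; σ² + n·σ₀² = 101.0025 + 13·1001.7225 = 13123.395.
Posterior precision = 1/σ₀² + n/σ² = 1/1001.7225 + 13/101.0025 = (σ² + n·σ₀²)/(σ₀²σ²) = 13123.395/(1001.7225·101.0025); posterior variance σₙ² = σ₀²σ²/(σ² + n·σ₀²) = 1001.7225·101.0025/13123.395 = 7.709627.
Predictive variance for one new observation = σₙ² + σ² = 1001.7225·101.0025/13123.395 + 101.0025 = σ²·(σ₀² + 13123.395)/13123.395 = 101.0025·14125.1175/13123.395 = 108.712127; SD = √(101.0025·14125.1175/13123.395) = 10.4265.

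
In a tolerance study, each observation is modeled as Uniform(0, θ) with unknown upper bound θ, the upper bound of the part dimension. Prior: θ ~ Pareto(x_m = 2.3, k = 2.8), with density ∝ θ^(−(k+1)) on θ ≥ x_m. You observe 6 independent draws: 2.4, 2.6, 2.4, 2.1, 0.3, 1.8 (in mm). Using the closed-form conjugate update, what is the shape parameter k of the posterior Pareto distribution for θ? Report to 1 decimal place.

8.8

A Pareto(scale x_m, shape k) prior on the upper bound θ of Uniform(0, θ) is conjugate: posterior is Pareto(max(x_m, max xᵢ), k + n).
Sample maximum = 2.6; prior scale x_m = 2.3 → posterior scale = max = 2.6.
Posterior shape = 2.8 + 6 = 8.8.
Posterior shape k = 8.8.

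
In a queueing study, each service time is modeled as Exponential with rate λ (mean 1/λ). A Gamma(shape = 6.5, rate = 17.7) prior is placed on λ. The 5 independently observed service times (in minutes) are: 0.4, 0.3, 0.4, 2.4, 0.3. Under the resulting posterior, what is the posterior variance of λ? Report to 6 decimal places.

0.024878

With a Gamma(shape α, rate β) prior on the exponential rate λ, the posterior after n observations with total T = Σxᵢ is Gamma(α+n, β+T).
Sum of observations T = 3.8 minutes; n = 5.
Posterior: Gamma(6.5+5, 17.7+3.8) = Gamma(11.5, 21.5).
Var = α/β² = 0.024878.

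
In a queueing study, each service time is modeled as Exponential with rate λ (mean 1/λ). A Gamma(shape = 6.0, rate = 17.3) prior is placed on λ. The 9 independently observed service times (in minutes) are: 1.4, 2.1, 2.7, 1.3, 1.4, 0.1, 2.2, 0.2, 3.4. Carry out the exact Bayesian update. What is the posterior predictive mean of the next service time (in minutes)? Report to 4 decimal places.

With a Gamma(shape α, rate β) prior on the exponential rate λ, the posterior after n observations with total T = Σxᵢ is Gamma(α+n, β+T).
Sum of observations T = 14.8 minutes; n = 9.
Posterior: Gamma(6.0+9, 17.3+14.8) = Gamma(15.0, 32.1).
The predictive distribution for the next observation is Lomax; its mean is β/(α−1) = 32.1/14.0 = 2.2929.

2.2929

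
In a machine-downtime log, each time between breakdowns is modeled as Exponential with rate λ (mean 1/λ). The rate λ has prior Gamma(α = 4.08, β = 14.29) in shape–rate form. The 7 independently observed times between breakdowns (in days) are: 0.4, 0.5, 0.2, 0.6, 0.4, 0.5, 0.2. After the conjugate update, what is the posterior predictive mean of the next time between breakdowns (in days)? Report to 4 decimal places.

1.6954

With a Gamma(shape α, rate β) prior on the exponential rate λ, the posterior after n observations with total T = Σxᵢ is Gamma(α+n, β+T).
Sum of observations T = 2.8 days; n = 7.
Posterior: Gamma(4.08+7, 14.29+2.8) = Gamma(11.08, 17.09).
The predictive distribution for the next observation is Lomax; its mean is β/(α−1) = 17.09/10.08 = 1.6954.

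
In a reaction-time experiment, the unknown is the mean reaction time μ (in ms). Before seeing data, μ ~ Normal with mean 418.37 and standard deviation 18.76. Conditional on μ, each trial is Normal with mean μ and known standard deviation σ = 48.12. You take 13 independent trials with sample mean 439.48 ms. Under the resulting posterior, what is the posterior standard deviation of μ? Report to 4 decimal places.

For Normal data with known variance σ², a Normal(μ₀, σ₀²) prior on μ is conjugate. Posterior precision = 1/σ₀² + n/σ²; posterior mean is the precision-weighted average of μ₀ and x̄.
σ₀² = 18.76² = 351.9376, σ² = 48.12² = 2315.5344; σ² + n·σ₀² = 2315.5344 + 13·351.9376 = 6890.7232.
Posterior precision = 1/σ₀² + n/σ² = 1/351.9376 + 13/2315.5344 = (σ² + n·σ₀²)/(σ₀²σ²) = 6890.7232/(351.9376·2315.5344); posterior variance σₙ² = σ₀²σ²/(σ² + n·σ₀²) = 351.9376·2315.5344/6890.7232 = 118.263874.
Posterior SD = √σₙ² = √(351.9376·2315.5344/6890.7232) = 10.8749.

10.8749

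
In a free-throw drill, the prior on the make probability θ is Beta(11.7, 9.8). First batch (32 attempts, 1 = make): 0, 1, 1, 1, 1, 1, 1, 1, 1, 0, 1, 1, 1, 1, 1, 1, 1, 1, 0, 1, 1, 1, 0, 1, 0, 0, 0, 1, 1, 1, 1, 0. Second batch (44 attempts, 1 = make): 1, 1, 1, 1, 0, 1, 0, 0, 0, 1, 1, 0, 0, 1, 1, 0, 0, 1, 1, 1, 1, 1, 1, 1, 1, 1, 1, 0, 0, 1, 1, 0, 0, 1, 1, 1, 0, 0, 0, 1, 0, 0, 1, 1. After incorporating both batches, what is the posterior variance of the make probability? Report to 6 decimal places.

0.002330

The Beta prior is conjugate to a Binomial/Bernoulli likelihood; the update adds successes to α and failures to β.
After batch 1: Beta(11.7+24, 9.8+8) = Beta(35.7, 17.8).
After batch 2: Beta(35.7+27, 17.8+17) = Beta(62.7, 34.8).
Var = αβ/((α+β)²(α+β+1)) = 62.7·34.8/(97.5²·98.5) = 0.002330.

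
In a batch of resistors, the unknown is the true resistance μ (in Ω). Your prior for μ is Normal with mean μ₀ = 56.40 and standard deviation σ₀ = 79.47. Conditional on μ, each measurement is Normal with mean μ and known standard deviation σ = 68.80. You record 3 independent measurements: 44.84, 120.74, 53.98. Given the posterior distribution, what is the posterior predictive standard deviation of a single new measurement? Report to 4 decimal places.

77.4329

For Normal data with known variance σ², a Normal(μ₀, σ₀²) prior on μ is conjugate. Posterior precision = 1/σ₀² + n/σ²; posterior mean is the precision-weighted average of μ₀ and x̄.
σ₀² = 79.47² = 6315.4809, σ² = 68.80² = 4733.44; σ² + n·σ₀² = 4733.44 + 3·6315.4809 = 23679.8827.
Posterior precision = 1/σ₀² + n/σ² = 1/6315.4809 + 3/4733.44 = (σ² + n·σ₀²)/(σ₀²σ²) = 23679.8827/(6315.4809·4733.44); posterior variance σₙ² = σ₀²σ²/(σ² + n·σ₀²) = 6315.4809·4733.44/23679.8827 = 1262.419679.
Predictive variance for one new observation = σₙ² + σ² = 6315.4809·4733.44/23679.8827 + 4733.44 = σ²·(σ₀² + 23679.8827)/23679.8827 = 4733.44·29995.3636/23679.8827 = 5995.859679; SD = √(4733.44·29995.3636/23679.8827) = 77.4329.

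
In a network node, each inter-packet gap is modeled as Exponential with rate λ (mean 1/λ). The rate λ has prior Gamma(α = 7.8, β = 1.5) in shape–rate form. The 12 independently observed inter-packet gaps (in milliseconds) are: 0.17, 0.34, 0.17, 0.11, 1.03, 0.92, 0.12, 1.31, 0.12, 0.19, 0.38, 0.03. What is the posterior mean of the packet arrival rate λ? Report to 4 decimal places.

With a Gamma(shape α, rate β) prior on the exponential rate λ, the posterior after n observations with total T = Σxᵢ is Gamma(α+n, β+T).
Sum of observations T = 4.89 milliseconds; n = 12.
Posterior: Gamma(7.8+12, 1.5+4.89) = Gamma(19.8, 6.39).
Posterior mean of λ = α/β = 19.8/6.39 = 3.0986.

3.0986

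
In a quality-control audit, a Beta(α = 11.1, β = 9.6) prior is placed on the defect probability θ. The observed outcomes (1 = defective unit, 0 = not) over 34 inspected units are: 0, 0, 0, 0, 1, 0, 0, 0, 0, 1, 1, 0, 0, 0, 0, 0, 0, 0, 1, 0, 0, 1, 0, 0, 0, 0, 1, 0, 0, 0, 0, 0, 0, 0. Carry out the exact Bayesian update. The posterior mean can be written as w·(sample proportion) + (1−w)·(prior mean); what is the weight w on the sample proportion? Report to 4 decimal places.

0.6216

The Beta prior is conjugate to a Binomial/Bernoulli likelihood; the update adds successes to α and failures to β.
Posterior mean = (α₀+k)/(α₀+β₀+n) = [n/(α₀+β₀+n)]·(k/n) + [(α₀+β₀)/(α₀+β₀+n)]·α₀/(α₀+β₀), so only n and the prior enter the weight.
The weight on the data is w = n/(α₀+β₀+n) = 34/(11.1+9.6+34) = 34/54.7 = 0.6216.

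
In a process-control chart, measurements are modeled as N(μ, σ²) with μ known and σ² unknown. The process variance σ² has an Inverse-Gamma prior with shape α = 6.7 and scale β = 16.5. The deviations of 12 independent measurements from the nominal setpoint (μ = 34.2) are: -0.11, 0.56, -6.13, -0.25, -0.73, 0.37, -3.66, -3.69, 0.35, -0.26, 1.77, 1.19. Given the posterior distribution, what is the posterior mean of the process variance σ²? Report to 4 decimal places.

With known mean μ and an Inverse-Gamma(α, β) prior on σ², the Normal likelihood is conjugate: posterior is Inv-Gamma(α + n/2, β + Σ(xᵢ−μ)²/2).
Σ(xᵢ−μ)² = (-0.11)² + (0.56)² + (-6.13)² + (-0.25)² + (-0.73)² + (0.37)² + (-3.66)² + (-3.69)² + (0.35)² + (-0.26)² + (1.77)² + (1.19)² = 70.3857.
Posterior: Inv-Gamma(6.7 + 12/2, 16.5 + 70.3857/2) = Inv-Gamma(12.70, 51.69285).
E[σ²|data] = β/(α−1) = 51.69285/11.70 = 4.4182.

4.4182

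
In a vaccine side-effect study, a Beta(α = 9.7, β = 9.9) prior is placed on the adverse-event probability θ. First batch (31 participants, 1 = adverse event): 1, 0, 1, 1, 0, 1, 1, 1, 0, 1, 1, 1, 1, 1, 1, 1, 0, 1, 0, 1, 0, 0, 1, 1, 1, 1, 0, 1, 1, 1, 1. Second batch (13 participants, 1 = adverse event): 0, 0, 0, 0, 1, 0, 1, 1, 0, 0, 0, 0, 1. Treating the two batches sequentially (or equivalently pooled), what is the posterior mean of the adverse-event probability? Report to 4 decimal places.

0.5770

The Beta prior is conjugate to a Binomial/Bernoulli likelihood; the update adds successes to α and failures to β.
After batch 1: Beta(9.7+23, 9.9+8) = Beta(32.7, 17.9).
After batch 2: Beta(32.7+4, 17.9+9) = Beta(36.7, 26.9).
Posterior mean = α/(α+β) = 36.7/63.6 = 0.5770.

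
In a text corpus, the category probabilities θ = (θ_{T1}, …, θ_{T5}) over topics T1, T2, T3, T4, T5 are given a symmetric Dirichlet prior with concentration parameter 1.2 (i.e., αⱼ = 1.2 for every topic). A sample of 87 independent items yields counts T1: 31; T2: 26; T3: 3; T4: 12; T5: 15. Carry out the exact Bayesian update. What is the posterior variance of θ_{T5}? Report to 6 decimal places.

The Dirichlet prior is conjugate to the Multinomial likelihood: each posterior αⱼ = prior αⱼ + observed count nⱼ.
Posterior concentration: (32.2, 27.2, 4.2, 13.2, 16.2), total = 93.0.
Var[θ_j] = α_j(Σα−α_j)/((Σα)²(Σα+1)) = 16.2·76.8/(93.0²·94.0) = 0.001530.

0.001530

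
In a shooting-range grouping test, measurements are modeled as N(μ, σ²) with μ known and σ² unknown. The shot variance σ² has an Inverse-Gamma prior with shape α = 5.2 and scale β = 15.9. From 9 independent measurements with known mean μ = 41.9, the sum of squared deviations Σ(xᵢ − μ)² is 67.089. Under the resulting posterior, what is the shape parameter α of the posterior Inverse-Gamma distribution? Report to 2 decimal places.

With known mean μ and an Inverse-Gamma(α, β) prior on σ², the Normal likelihood is conjugate: posterior is Inv-Gamma(α + n/2, β + Σ(xᵢ−μ)²/2).
Posterior: Inv-Gamma(5.2 + 9/2, 15.9 + 67.089/2) = Inv-Gamma(9.70, 49.4445).
Posterior α = 9.70.

9.70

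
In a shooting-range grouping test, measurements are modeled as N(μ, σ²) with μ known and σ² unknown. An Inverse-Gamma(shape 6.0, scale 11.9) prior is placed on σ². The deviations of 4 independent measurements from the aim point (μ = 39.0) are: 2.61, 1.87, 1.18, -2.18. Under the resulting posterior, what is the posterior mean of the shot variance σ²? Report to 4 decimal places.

2.8753

With known mean μ and an Inverse-Gamma(α, β) prior on σ², the Normal likelihood is conjugate: posterior is Inv-Gamma(α + n/2, β + Σ(xᵢ−μ)²/2).
Σ(xᵢ−μ)² = (2.61)² + (1.87)² + (1.18)² + (-2.18)² = 16.4538.
Posterior: Inv-Gamma(6.0 + 4/2, 11.9 + 16.4538/2) = Inv-Gamma(8.00, 20.12690).
E[σ²|data] = β/(α−1) = 20.12690/7.00 = 2.8753.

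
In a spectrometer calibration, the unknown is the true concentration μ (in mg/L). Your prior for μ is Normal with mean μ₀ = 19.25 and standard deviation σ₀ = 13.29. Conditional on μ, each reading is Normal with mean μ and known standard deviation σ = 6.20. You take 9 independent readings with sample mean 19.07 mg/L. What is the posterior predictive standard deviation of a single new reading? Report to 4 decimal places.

6.5277

For Normal data with known variance σ², a Normal(μ₀, σ₀²) prior on μ is conjugate. Posterior precision = 1/σ₀² + n/σ²; posterior mean is the precision-weighted average of μ₀ and x̄.
σ₀² = 13.29² = 176.6241, σ² = 6.20² = 38.44; σ² + n·σ₀² = 38.44 + 9·176.6241 = 1628.0569.
Posterior precision = 1/σ₀² + n/σ² = 1/176.6241 + 9/38.44 = (σ² + n·σ₀²)/(σ₀²σ²) = 1628.0569/(176.6241·38.44); posterior variance σₙ² = σ₀²σ²/(σ² + n·σ₀²) = 176.6241·38.44/1628.0569 = 4.170266.
Predictive variance for one new observation = σₙ² + σ² = 176.6241·38.44/1628.0569 + 38.44 = σ²·(σ₀² + 1628.0569)/1628.0569 = 38.44·1804.681/1628.0569 = 42.610266; SD = √(38.44·1804.681/1628.0569) = 6.5277.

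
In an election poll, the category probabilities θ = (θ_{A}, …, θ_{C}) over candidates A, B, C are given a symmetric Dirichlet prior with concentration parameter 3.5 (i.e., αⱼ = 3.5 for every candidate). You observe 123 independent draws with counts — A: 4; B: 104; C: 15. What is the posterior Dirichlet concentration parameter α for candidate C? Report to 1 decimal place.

18.5

The Dirichlet prior is conjugate to the Multinomial likelihood: each posterior αⱼ = prior αⱼ + observed count nⱼ.
Posterior concentration: (7.5, 107.5, 18.5), total = 133.5.
α_{C} = 3.5 + 15 = 18.5.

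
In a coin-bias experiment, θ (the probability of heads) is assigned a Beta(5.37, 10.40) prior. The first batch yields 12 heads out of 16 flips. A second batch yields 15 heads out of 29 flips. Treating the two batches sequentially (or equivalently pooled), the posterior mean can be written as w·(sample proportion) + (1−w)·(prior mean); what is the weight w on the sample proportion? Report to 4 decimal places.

0.7405

The Beta prior is conjugate to a Binomial/Bernoulli likelihood; the update adds successes to α and failures to β.
Total number of flips: n = 16 + 29 = 45.
Posterior mean = (α₀+k)/(α₀+β₀+n) = [n/(α₀+β₀+n)]·(k/n) + [(α₀+β₀)/(α₀+β₀+n)]·α₀/(α₀+β₀), so only n and the prior enter the weight.
The weight on the data is w = n/(α₀+β₀+n) = 45/(5.37+10.40+45) = 45/60.77 = 0.7405.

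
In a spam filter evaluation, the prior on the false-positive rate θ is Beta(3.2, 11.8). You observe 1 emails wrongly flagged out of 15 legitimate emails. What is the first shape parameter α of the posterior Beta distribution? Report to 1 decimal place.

4.2

The Beta prior is conjugate to a Binomial/Bernoulli likelihood; the update adds successes to α and failures to β.
Posterior: Beta(α+k, β+n−k) = Beta(3.2+1, 11.8+14) = Beta(4.2, 25.8).
Posterior α = 4.2.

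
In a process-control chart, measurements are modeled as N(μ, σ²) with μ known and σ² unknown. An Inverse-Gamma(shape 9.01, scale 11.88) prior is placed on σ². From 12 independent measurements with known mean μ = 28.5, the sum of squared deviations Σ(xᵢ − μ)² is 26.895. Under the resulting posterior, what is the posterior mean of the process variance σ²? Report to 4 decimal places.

1.8078

With known mean μ and an Inverse-Gamma(α, β) prior on σ², the Normal likelihood is conjugate: posterior is Inv-Gamma(α + n/2, β + Σ(xᵢ−μ)²/2).
Posterior: Inv-Gamma(9.01 + 12/2, 11.88 + 26.895/2) = Inv-Gamma(15.01, 25.3275).
E[σ²|data] = β/(α−1) = 25.3275/14.01 = 1.8078.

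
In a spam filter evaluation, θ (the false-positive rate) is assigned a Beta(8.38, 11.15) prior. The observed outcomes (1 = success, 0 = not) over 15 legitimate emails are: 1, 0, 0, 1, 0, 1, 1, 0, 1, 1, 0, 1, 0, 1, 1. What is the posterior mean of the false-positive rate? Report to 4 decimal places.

The Beta prior is conjugate to a Binomial/Bernoulli likelihood; the update adds successes to α and failures to β.
Posterior: Beta(α+k, β+n−k) = Beta(8.38+9, 11.15+6) = Beta(17.38, 17.15).
Posterior mean = α/(α+β) = 17.38/34.53 = 0.5033.

0.5033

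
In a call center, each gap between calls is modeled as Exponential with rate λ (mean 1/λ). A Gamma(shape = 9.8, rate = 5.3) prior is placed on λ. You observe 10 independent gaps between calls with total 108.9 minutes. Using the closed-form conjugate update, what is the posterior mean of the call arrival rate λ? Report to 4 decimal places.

0.1734

With a Gamma(shape α, rate β) prior on the exponential rate λ, the posterior after n observations with total T = Σxᵢ is Gamma(α+n, β+T).
Posterior: Gamma(9.8+10, 5.3+108.9) = Gamma(19.8, 114.2).
Posterior mean of λ = α/β = 19.8/114.2 = 0.1734.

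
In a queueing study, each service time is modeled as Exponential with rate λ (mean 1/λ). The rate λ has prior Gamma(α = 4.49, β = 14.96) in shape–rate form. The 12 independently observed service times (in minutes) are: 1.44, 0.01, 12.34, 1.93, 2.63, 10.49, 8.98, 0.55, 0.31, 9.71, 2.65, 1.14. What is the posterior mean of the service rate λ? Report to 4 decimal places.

0.2456

With a Gamma(shape α, rate β) prior on the exponential rate λ, the posterior after n observations with total T = Σxᵢ is Gamma(α+n, β+T).
Sum of observations T = 52.18 minutes; n = 12.
Posterior: Gamma(4.49+12, 14.96+52.18) = Gamma(16.49, 67.14).
Posterior mean of λ = α/β = 16.49/67.14 = 0.2456.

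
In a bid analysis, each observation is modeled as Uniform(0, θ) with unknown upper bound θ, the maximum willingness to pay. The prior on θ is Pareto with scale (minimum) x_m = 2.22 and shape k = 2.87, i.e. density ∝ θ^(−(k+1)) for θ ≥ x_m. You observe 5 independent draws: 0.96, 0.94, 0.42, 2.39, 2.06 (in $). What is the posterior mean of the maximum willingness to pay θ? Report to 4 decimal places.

2.7379

A Pareto(scale x_m, shape k) prior on the upper bound θ of Uniform(0, θ) is conjugate: posterior is Pareto(max(x_m, max xᵢ), k + n).
Sample maximum = 2.39; prior scale x_m = 2.22 → posterior scale = max = 2.39.
Posterior shape = 2.87 + 5 = 7.87.
E[θ|data] = k·x_m/(k−1) = 7.87·2.39/6.87 = 2.7379.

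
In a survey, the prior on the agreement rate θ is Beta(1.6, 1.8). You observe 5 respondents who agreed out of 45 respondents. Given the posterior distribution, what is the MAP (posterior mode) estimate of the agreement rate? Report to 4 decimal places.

The Beta prior is conjugate to a Binomial/Bernoulli likelihood; the update adds successes to α and failures to β.
Posterior: Beta(α+k, β+n−k) = Beta(1.6+5, 1.8+40) = Beta(6.6, 41.8).
Mode of Beta(a,b) for a,b>1 is (a−1)/(a+b−2) = 5.6/46.4 = 0.1207.

0.1207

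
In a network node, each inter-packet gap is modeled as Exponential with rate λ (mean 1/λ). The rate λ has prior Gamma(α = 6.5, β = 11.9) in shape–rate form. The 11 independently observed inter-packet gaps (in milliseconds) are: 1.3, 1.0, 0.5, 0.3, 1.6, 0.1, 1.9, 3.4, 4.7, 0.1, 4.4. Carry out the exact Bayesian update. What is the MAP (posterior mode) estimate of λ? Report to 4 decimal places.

0.5288

With a Gamma(shape α, rate β) prior on the exponential rate λ, the posterior after n observations with total T = Σxᵢ is Gamma(α+n, β+T).
Sum of observations T = 19.3 milliseconds; n = 11.
Posterior: Gamma(6.5+11, 11.9+19.3) = Gamma(17.5, 31.2).
Mode = (α−1)/β = 0.5288.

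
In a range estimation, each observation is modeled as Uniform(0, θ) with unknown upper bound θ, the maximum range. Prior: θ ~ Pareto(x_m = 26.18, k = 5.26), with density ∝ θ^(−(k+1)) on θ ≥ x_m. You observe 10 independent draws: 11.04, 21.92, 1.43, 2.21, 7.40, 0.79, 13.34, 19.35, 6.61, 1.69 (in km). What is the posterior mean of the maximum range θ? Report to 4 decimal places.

A Pareto(scale x_m, shape k) prior on the upper bound θ of Uniform(0, θ) is conjugate: posterior is Pareto(max(x_m, max xᵢ), k + n).
Sample maximum = 21.92; prior scale x_m = 26.18 → posterior scale = max = 26.18.
Posterior shape = 5.26 + 10 = 15.26.
E[θ|data] = k·x_m/(k−1) = 15.26·26.18/14.26 = 28.0159.

28.0159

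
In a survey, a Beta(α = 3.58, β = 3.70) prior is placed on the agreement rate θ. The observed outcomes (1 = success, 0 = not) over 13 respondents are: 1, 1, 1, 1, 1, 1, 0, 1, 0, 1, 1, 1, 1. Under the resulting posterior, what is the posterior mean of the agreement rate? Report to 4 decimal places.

0.7189

The Beta prior is conjugate to a Binomial/Bernoulli likelihood; the update adds successes to α and failures to β.
Posterior: Beta(α+k, β+n−k) = Beta(3.58+11, 3.70+2) = Beta(14.58, 5.70).
Posterior mean = α/(α+β) = 14.58/20.28 = 0.7189.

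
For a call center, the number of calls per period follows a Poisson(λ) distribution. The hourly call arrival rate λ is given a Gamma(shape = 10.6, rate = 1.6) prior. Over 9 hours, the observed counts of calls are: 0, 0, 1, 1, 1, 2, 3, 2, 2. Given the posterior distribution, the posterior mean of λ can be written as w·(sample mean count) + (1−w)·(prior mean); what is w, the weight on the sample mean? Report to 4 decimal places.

0.8491

With a Gamma(shape α, rate β) prior, the Poisson likelihood is conjugate: the posterior is Gamma(α + ΣXᵢ, β + n).
Posterior mean = (α₀+S)/(β₀+n) = [n/(β₀+n)]·(S/n) + [β₀/(β₀+n)]·(α₀/β₀), so only n and β₀ enter the weight.
Weight on data w = n/(β₀+n) = 9/(1.6+9) = 9/10.6 = 0.8491.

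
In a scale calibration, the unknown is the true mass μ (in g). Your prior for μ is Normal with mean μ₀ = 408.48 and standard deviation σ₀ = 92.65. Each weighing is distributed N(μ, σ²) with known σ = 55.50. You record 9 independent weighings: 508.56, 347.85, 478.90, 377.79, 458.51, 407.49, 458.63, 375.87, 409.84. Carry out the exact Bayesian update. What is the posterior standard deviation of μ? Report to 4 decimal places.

18.1419

For Normal data with known variance σ², a Normal(μ₀, σ₀²) prior on μ is conjugate. Posterior precision = 1/σ₀² + n/σ²; posterior mean is the precision-weighted average of μ₀ and x̄.
σ₀² = 92.65² = 8584.0225, σ² = 55.50² = 3080.25; σ² + n·σ₀² = 3080.25 + 9·8584.0225 = 80336.4525.
Posterior precision = 1/σ₀² + n/σ² = 1/8584.0225 + 9/3080.25 = (σ² + n·σ₀²)/(σ₀²σ²) = 80336.4525/(8584.0225·3080.25); posterior variance σₙ² = σ₀²σ²/(σ² + n·σ₀²) = 8584.0225·3080.25/80336.4525 = 329.127494.
Posterior SD = √σₙ² = √(8584.0225·3080.25/80336.4525) = 18.1419.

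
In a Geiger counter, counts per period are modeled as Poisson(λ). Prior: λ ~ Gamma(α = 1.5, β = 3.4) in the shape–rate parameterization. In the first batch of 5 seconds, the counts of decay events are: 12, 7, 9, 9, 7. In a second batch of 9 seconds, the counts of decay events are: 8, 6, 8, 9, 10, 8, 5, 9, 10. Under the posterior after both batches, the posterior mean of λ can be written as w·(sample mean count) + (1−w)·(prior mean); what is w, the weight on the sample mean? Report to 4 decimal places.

With a Gamma(shape α, rate β) prior, the Poisson likelihood is conjugate: the posterior is Gamma(α + ΣXᵢ, β + n).
Total number of seconds: n = 5 + 9 = 14.
Posterior mean = (α₀+S)/(β₀+n) = [n/(β₀+n)]·(S/n) + [β₀/(β₀+n)]·(α₀/β₀), so only n and β₀ enter the weight.
Weight on data w = n/(β₀+n) = 14/(3.4+14) = 14/17.4 = 0.8046.

0.8046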